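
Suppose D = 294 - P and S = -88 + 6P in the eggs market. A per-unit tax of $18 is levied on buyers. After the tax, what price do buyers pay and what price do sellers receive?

Pre-tax equilibrium: P* = 382/7, Q* = 1676/7.
Tax on buyers shifts demand to D = 294 − 1(P + 18) = 276 - P.
276 - P = -88 + 6P gives seller price Ps = 52; buyers pay Pb = 52 + 18 = 70.
New quantity: Q = 294 − 1(70) = 224.

Buyers pay $70, sellers receive $52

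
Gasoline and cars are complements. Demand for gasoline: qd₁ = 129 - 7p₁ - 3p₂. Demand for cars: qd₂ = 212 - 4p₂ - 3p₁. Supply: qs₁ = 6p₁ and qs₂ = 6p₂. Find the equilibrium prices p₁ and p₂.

Market 1: 129 - 7p₁ - 3p₂ = 6p₁ → 13p₁ + 3p₂ = 129.
Market 2: 10p₂ + 3p₁ = 212.
Eliminating p₂: 10×(1) − 3×(2) gives 121p₁ = 654, so p₁ = 654/121.
Back-substitute into (2): p₂ = (212 − 3×654/121) / 10 = 2369/121.

p₁ = 654/121, p₂ = 2369/121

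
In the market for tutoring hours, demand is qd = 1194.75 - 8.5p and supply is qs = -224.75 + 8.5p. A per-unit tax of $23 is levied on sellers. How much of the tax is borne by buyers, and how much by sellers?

Pre-tax equilibrium: p* = 83.5, q* = 485.
Tax on sellers shifts supply to qs = -224.75 + 8.5(p − 23) = -420.25 + 8.5p.
1194.75 - 8.5p = -420.25 + 8.5p gives buyer price pb = 95; sellers receive ps = 95 − 23 = 72.
New quantity: q = 1194.75 − 8.5(95) = 387.25.
Buyer burden = 95 − 83.5 = 11.5; seller burden = 83.5 − 72 = 11.5.

Buyers bear $11.5, sellers bear $11.5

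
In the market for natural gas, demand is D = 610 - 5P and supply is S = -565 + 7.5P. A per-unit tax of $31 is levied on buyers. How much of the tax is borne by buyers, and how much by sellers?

Pre-tax equilibrium: P* = 94, Q* = 140.
Tax on buyers shifts demand to D = 610 − 5(P + 31) = 455 - 5P.
455 - 5P = -565 + 7.5P gives seller price Ps = 81.6; buyers pay Pb = 81.6 + 31 = 112.6.
New quantity: Q = 610 − 5(112.6) = 47.
Buyer burden = 112.6 − 94 = 18.6; seller burden = 94 − 81.6 = 12.4.

Buyers bear $18.6, sellers bear $12.4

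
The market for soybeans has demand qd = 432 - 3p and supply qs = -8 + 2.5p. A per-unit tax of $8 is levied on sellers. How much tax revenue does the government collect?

Tax revenue = 15936/11

Pre-tax equilibrium: p* = 80, q* = 192.
Tax on sellers shifts supply to qs = -8 + 2.5(p − 8) = -28 + 2.5p.
432 - 3p = -28 + 2.5p gives buyer price pb = 920/11; sellers receive ps = 920/11 − 8 = 832/11.
New quantity: q = 432 − 3(920/11) = 1992/11.
Revenue = 8 × 1992/11 = 15936/11.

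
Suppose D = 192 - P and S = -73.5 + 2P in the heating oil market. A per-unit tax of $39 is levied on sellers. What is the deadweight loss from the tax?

Deadweight loss = 507

Pre-tax equilibrium: P* = 88.5, Q* = 103.5.
Tax on sellers shifts supply to S = -73.5 + 2(P − 39) = -151.5 + 2P.
192 - P = -151.5 + 2P gives buyer price Pb = 114.5; sellers receive Ps = 114.5 − 39 = 75.5.
New quantity: Q = 192 − 1(114.5) = 77.5.
DWL = ½ × 39 × (103.5 − 77.5) = 507.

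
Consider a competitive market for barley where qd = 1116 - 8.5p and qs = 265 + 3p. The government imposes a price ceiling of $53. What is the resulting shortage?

Shortage = 241.5

Equilibrium price would be p* = 74, so the ceiling at 53 binds.
At p = 53: qd = 1116 − 8.5(53) = 665.5, qs = 265 + 3(53) = 424.
Shortage = 665.5 − 424 = 241.5.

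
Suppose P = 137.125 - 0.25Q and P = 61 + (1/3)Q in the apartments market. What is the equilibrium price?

P* = 104.5

Set the two price expressions equal: 137.125 - 0.25Q = 61 + (1/3)Q.
76.125 = (7/12)Q, so Q* = 130.5.
P* = 137.125 − (0.25)(130.5) = 104.5.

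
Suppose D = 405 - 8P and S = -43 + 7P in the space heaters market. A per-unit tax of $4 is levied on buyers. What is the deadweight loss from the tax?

Pre-tax equilibrium: P* = 448/15, Q* = 2491/15.
Tax on buyers shifts demand to D = 405 − 8(P + 4) = 373 - 8P.
373 - 8P = -43 + 7P gives seller price Ps = 416/15; buyers pay Pb = 416/15 + 4 = 476/15.
New quantity: Q = 405 − 8(476/15) = 2267/15.
DWL = ½ × 4 × (2491/15 − 2267/15) = 448/15.

Deadweight loss = 448/15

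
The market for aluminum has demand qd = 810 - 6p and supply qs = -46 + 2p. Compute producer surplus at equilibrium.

Equilibrium: 810 - 6p = -46 + 2p gives p* = 107, q* = 168.
Supply starts at p = 23 (where qs = 0).
PS = ½(107 − 23)(168) = 7056.

Producer surplus = 7056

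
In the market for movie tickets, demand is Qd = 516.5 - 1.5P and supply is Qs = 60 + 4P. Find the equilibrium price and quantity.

P* = 83, Q* = 392

Set Qd = Qs: 516.5 - 1.5P = 60 + 4P.
456.5 = 5.5P, so P* = 83.
Q* = 516.5 − 1.5(83) = 392.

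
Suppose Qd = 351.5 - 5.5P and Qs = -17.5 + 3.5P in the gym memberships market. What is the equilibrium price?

Set Qd = Qs: 351.5 - 5.5P = -17.5 + 3.5P.
369 = 9P, so P* = 41.
Q* = 351.5 − 5.5(41) = 126.

P* = 41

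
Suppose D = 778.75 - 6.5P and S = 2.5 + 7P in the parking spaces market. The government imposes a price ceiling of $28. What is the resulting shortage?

Shortage = 398.25

Equilibrium price would be P* = 57.5, so the ceiling at 28 binds.
At P = 28: D = 778.75 − 6.5(28) = 596.75, S = 2.5 + 7(28) = 198.5.
Shortage = 596.75 − 198.5 = 398.25.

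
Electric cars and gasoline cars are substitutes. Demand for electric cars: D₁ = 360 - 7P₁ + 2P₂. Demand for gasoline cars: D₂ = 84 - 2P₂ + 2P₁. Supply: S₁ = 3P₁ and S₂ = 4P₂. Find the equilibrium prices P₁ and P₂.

P₁ = 291/7, P₂ = 195/7

Market 1: 360 - 7P₁ + 2P₂ = 3P₁ → 10P₁ - 2P₂ = 360.
Market 2: 6P₂ - 2P₁ = 84.
Eliminating P₂: 6×(1) + 2×(2) gives 56P₁ = 2328, so P₁ = 291/7.
Back-substitute into (2): P₂ = (84 + 2×291/7) / 6 = 195/7.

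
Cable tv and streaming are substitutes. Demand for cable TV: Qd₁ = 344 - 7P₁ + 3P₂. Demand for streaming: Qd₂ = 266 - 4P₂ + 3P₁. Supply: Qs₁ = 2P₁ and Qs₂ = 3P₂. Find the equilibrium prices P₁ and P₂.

Market 1: 344 - 7P₁ + 3P₂ = 2P₁ → 9P₁ - 3P₂ = 344.
Market 2: 7P₂ - 3P₁ = 266.
Eliminating P₂: 7×(1) + 3×(2) gives 54P₁ = 3206, so P₁ = 1603/27.
Back-substitute into (2): P₂ = (266 + 3×1603/27) / 7 = 571/9.

P₁ = 1603/27, P₂ = 571/9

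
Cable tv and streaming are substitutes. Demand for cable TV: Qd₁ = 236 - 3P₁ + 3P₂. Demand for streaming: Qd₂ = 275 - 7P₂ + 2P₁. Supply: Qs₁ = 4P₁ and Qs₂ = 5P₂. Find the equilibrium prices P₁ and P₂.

P₁ = 1219/26, P₂ = 799/26

Market 1: 236 - 3P₁ + 3P₂ = 4P₁ → 7P₁ - 3P₂ = 236.
Market 2: 12P₂ - 2P₁ = 275.
Eliminating P₂: 12×(1) + 3×(2) gives 78P₁ = 3657, so P₁ = 1219/26.
Back-substitute into (2): P₂ = (275 + 2×1219/26) / 12 = 799/26.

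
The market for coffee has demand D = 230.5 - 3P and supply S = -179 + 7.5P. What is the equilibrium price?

Set D = S: 230.5 - 3P = -179 + 7.5P.
409.5 = 10.5P, so P* = 39.
Q* = 230.5 − 3(39) = 113.5.

P* = 39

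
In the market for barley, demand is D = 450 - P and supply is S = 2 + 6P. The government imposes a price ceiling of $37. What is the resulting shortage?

Shortage = 189

Equilibrium price would be P* = 64, so the ceiling at 37 binds.
At P = 37: D = 450 − 1(37) = 413, S = 2 + 6(37) = 224.
Shortage = 413 − 224 = 189.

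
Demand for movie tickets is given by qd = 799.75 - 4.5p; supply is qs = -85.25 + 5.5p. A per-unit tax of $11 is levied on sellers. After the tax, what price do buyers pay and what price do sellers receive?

Buyers pay $94.55, sellers receive $83.55

Pre-tax equilibrium: p* = 88.5, q* = 401.5.
Tax on sellers shifts supply to qs = -85.25 + 5.5(p − 11) = -145.75 + 5.5p.
799.75 - 4.5p = -145.75 + 5.5p gives buyer price pb = 94.55; sellers receive ps = 94.55 − 11 = 83.55.
New quantity: q = 799.75 − 4.5(94.55) = 374.275.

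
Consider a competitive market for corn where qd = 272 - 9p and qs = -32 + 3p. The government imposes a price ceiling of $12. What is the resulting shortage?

Equilibrium price would be p* = 76/3, so the ceiling at 12 binds.
At p = 12: qd = 272 − 9(12) = 164, qs = -32 + 3(12) = 4.
Shortage = 164 − 4 = 160.

Shortage = 160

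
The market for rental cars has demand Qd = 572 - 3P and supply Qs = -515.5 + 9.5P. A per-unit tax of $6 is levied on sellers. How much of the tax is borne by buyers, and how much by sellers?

Pre-tax equilibrium: P* = 87, Q* = 311.
Tax on sellers shifts supply to Qs = -515.5 + 9.5(P − 6) = -572.5 + 9.5P.
572 - 3P = -572.5 + 9.5P gives buyer price Pb = 91.56; sellers receive Ps = 91.56 − 6 = 85.56.
New quantity: Q = 572 − 3(91.56) = 297.32.
Buyer burden = 91.56 − 87 = 4.56; seller burden = 87 − 85.56 = 1.44.

Buyers bear $4.56, sellers bear $1.44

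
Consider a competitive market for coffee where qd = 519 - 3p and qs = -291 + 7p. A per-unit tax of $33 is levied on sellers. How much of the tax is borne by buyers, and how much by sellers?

Pre-tax equilibrium: p* = 81, q* = 276.
Tax on sellers shifts supply to qs = -291 + 7(p − 33) = -522 + 7p.
519 - 3p = -522 + 7p gives buyer price pb = 104.1; sellers receive ps = 104.1 − 33 = 71.1.
New quantity: q = 519 − 3(104.1) = 206.7.
Buyer burden = 104.1 − 81 = 23.1; seller burden = 81 − 71.1 = 9.9.

Buyers bear $23.1, sellers bear $9.9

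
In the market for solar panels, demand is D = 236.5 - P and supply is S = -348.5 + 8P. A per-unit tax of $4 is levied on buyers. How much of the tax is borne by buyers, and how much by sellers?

Pre-tax equilibrium: P* = 65, Q* = 171.5.
Tax on buyers shifts demand to D = 236.5 − 1(P + 4) = 232.5 - P.
232.5 - P = -348.5 + 8P gives seller price Ps = 581/9; buyers pay Pb = 581/9 + 4 = 617/9.
New quantity: Q = 236.5 − 1(617/9) = 3023/18.
Buyer burden = 617/9 − 65 = 32/9; seller burden = 65 − 581/9 = 4/9.

Buyers bear 32/9, sellers bear 4/9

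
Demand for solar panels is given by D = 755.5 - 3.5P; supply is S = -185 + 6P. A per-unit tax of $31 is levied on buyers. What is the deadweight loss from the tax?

Pre-tax equilibrium: P* = 99, Q* = 409.
Tax on buyers shifts demand to D = 755.5 − 3.5(P + 31) = 647 - 3.5P.
647 - 3.5P = -185 + 6P gives seller price Ps = 1664/19; buyers pay Pb = 1664/19 + 31 = 2253/19.
New quantity: Q = 755.5 − 3.5(2253/19) = 6469/19.
DWL = ½ × 31 × (409 − 6469/19) = 20181/19.

Deadweight loss = 20181/19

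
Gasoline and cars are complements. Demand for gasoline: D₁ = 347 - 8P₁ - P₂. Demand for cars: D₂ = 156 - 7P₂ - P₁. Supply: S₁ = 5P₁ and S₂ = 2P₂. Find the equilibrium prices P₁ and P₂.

Market 1: 347 - 8P₁ - P₂ = 5P₁ → 13P₁ + P₂ = 347.
Market 2: 9P₂ + P₁ = 156.
Eliminating P₂: 9×(1) − 1×(2) gives 116P₁ = 2967, so P₁ = 2967/116.
Back-substitute into (2): P₂ = (156 − 1×2967/116) / 9 = 1681/116.

P₁ = 2967/116, P₂ = 1681/116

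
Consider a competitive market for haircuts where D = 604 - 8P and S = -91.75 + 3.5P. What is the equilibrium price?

P* = 60.5

Set D = S: 604 - 8P = -91.75 + 3.5P.
695.75 = 11.5P, so P* = 60.5.
Q* = 604 − 8(60.5) = 120.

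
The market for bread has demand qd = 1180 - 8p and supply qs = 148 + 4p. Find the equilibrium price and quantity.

Set qd = qs: 1180 - 8p = 148 + 4p.
1032 = 12p, so p* = 86.
q* = 1180 − 8(86) = 492.

p* = 86, q* = 492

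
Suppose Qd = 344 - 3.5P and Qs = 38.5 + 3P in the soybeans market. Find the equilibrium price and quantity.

Set Qd = Qs: 344 - 3.5P = 38.5 + 3P.
305.5 = 6.5P, so P* = 47.
Q* = 344 − 3.5(47) = 179.5.

P* = 47, Q* = 179.5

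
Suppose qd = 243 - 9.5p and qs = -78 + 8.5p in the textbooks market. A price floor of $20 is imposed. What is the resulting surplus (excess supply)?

Surplus = 39

Equilibrium price would be p* = 107/6, so the floor at 20 binds.
At p = 20: qd = 53, qs = 92.
Surplus = 92 − 53 = 39.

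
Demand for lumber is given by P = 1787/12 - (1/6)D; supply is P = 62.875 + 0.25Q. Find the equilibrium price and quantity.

Set the two price expressions equal: 1787/12 - (1/6)Q = 62.875 + 0.25Q.
2065/24 = (5/12)Q, so Q* = 206.5.
P* = 1787/12 − (1/6)(206.5) = 114.5.

P* = 114.5, Q* = 206.5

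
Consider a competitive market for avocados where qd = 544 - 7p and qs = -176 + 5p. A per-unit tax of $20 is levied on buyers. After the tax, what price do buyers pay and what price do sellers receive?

Pre-tax equilibrium: p* = 60, q* = 124.
Tax on buyers shifts demand to qd = 544 − 7(p + 20) = 404 - 7p.
404 - 7p = -176 + 5p gives seller price ps = 145/3; buyers pay pb = 145/3 + 20 = 205/3.
New quantity: q = 544 − 7(205/3) = 197/3.

Buyers pay 205/3, sellers receive 145/3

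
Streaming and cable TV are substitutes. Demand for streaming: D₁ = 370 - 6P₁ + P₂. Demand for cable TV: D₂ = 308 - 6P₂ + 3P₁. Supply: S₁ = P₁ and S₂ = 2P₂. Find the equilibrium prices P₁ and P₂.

Market 1: 370 - 6P₁ + P₂ = P₁ → 7P₁ - P₂ = 370.
Market 2: 8P₂ - 3P₁ = 308.
Eliminating P₂: 8×(1) + 1×(2) gives 53P₁ = 3268, so P₁ = 3268/53.
Back-substitute into (2): P₂ = (308 + 3×3268/53) / 8 = 3266/53.

P₁ = 3268/53, P₂ = 3266/53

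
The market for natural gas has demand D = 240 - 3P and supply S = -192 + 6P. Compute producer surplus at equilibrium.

Producer surplus = 768

Equilibrium: 240 - 3P = -192 + 6P gives P* = 48, Q* = 96.
Supply starts at P = 32 (where S = 0).
PS = ½(48 − 32)(96) = 768.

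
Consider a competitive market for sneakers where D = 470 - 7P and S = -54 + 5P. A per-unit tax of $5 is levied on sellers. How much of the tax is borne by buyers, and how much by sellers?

Pre-tax equilibrium: P* = 131/3, Q* = 493/3.
Tax on sellers shifts supply to S = -54 + 5(P − 5) = -79 + 5P.
470 - 7P = -79 + 5P gives buyer price Pb = 45.75; sellers receive Ps = 45.75 − 5 = 40.75.
New quantity: Q = 470 − 7(45.75) = 149.75.
Buyer burden = 45.75 − 131/3 = 25/12; seller burden = 131/3 − 40.75 = 35/12.

Buyers bear 25/12, sellers bear 35/12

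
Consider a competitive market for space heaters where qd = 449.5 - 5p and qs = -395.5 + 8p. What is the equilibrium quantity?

Set qd = qs: 449.5 - 5p = -395.5 + 8p.
845 = 13p, so p* = 65.
q* = 449.5 − 5(65) = 124.5.

q* = 124.5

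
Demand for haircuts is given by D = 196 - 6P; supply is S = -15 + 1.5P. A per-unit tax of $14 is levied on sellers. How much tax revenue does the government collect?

Pre-tax equilibrium: P* = 422/15, Q* = 27.2.
Tax on sellers shifts supply to S = -15 + 1.5(P − 14) = -36 + 1.5P.
196 - 6P = -36 + 1.5P gives buyer price Pb = 464/15; sellers receive Ps = 464/15 − 14 = 254/15.
New quantity: Q = 196 − 6(464/15) = 10.4.
Revenue = 14 × 10.4 = 145.6.

Tax revenue = 145.6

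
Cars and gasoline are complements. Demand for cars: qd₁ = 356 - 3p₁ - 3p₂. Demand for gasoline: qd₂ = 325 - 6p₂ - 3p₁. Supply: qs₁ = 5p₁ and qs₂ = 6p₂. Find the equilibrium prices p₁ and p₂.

Market 1: 356 - 3p₁ - 3p₂ = 5p₁ → 8p₁ + 3p₂ = 356.
Market 2: 12p₂ + 3p₁ = 325.
Eliminating p₂: 12×(1) − 3×(2) gives 87p₁ = 3297, so p₁ = 1099/29.
Back-substitute into (2): p₂ = (325 − 3×1099/29) / 12 = 1532/87.

p₁ = 1099/29, p₂ = 1532/87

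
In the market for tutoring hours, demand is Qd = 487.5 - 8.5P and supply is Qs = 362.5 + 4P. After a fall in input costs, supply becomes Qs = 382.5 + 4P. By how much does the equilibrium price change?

ΔP = -1.6

Original equilibrium: P* = 10, Q* = 402.5.
New equilibrium: 487.5 - 8.5P = 382.5 + 4P, so 105 = 12.5P and P' = 8.4; Q' = 487.5 − 8.5(8.4) = 416.1.
Change in price: 8.4 − 10 = -1.6.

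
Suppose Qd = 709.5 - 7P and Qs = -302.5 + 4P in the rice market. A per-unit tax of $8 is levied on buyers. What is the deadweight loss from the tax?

Pre-tax equilibrium: P* = 92, Q* = 65.5.
Tax on buyers shifts demand to Qd = 709.5 − 7(P + 8) = 653.5 - 7P.
653.5 - 7P = -302.5 + 4P gives seller price Ps = 956/11; buyers pay Pb = 956/11 + 8 = 1044/11.
New quantity: Q = 709.5 − 7(1044/11) = 993/22.
DWL = ½ × 8 × (65.5 − 993/22) = 896/11.

Deadweight loss = 896/11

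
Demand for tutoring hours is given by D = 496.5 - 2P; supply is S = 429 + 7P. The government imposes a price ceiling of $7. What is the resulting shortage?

Equilibrium price would be P* = 7.5, so the ceiling at 7 binds.
At P = 7: D = 496.5 − 2(7) = 482.5, S = 429 + 7(7) = 478.
Shortage = 482.5 − 478 = 4.5.

Shortage = 4.5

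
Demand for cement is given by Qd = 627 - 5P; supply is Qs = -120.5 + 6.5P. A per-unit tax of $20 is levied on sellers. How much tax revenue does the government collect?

Pre-tax equilibrium: P* = 65, Q* = 302.
Tax on sellers shifts supply to Qs = -120.5 + 6.5(P − 20) = -250.5 + 6.5P.
627 - 5P = -250.5 + 6.5P gives buyer price Pb = 1755/23; sellers receive Ps = 1755/23 − 20 = 1295/23.
New quantity: Q = 627 − 5(1755/23) = 5646/23.
Revenue = 20 × 5646/23 = 112920/23.

Tax revenue = 112920/23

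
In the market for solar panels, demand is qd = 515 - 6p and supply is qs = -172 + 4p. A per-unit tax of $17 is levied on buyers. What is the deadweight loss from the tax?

Deadweight loss = 346.8

Pre-tax equilibrium: p* = 68.7, q* = 102.8.
Tax on buyers shifts demand to qd = 515 − 6(p + 17) = 413 - 6p.
413 - 6p = -172 + 4p gives seller price ps = 58.5; buyers pay pb = 58.5 + 17 = 75.5.
New quantity: q = 515 − 6(75.5) = 62.
DWL = ½ × 17 × (102.8 − 62) = 346.8.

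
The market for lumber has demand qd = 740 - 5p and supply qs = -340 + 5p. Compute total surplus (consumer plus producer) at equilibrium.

Equilibrium: 740 - 5p = -340 + 5p gives p* = 108, q* = 200.
Demand choke price: p = 148; supply starts at p = 68.
CS = ½(148 − 108)(200) = 4000; PS = ½(108 − 68)(200) = 4000.

Total surplus = 8000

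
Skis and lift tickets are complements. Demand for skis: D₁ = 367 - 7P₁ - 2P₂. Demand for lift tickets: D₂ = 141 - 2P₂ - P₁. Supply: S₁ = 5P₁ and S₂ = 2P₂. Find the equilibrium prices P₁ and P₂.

P₁ = 593/23, P₂ = 1325/46

Market 1: 367 - 7P₁ - 2P₂ = 5P₁ → 12P₁ + 2P₂ = 367.
Market 2: 4P₂ + P₁ = 141.
Eliminating P₂: 4×(1) − 2×(2) gives 46P₁ = 1186, so P₁ = 593/23.
Back-substitute into (2): P₂ = (141 − 1×593/23) / 4 = 1325/46.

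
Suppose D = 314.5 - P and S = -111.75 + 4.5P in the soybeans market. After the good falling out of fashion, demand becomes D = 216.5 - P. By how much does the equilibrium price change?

Original equilibrium: P* = 77.5, Q* = 237.
New equilibrium: 216.5 - P = -111.75 + 4.5P, so 328.25 = 5.5P and P' = 1313/22; Q' = 216.5 − 1(1313/22) = 1725/11.
Change in price: 1313/22 − 77.5 = -196/11.

ΔP = -196/11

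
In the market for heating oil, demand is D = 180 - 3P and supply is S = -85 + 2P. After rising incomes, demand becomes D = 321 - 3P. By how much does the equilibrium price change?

Original equilibrium: P* = 53, Q* = 21.
New equilibrium: 321 - 3P = -85 + 2P, so 406 = 5P and P' = 81.2; Q' = 321 − 3(81.2) = 77.4.
Change in price: 81.2 − 53 = 28.2.

ΔP = 28.2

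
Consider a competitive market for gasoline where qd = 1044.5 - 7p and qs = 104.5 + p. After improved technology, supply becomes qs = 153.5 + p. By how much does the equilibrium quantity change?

Δq = 42.875

Original equilibrium: p* = 117.5, q* = 222.
New equilibrium: 1044.5 - 7p = 153.5 + p, so 891 = 8p and p' = 111.375; q' = 1044.5 − 7(111.375) = 264.875.
Change in quantity: 264.875 − 222 = 42.875.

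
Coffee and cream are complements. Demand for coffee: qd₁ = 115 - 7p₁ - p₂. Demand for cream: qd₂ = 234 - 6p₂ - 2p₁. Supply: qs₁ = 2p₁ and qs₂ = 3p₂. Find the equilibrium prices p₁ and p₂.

Market 1: 115 - 7p₁ - p₂ = 2p₁ → 9p₁ + p₂ = 115.
Market 2: 9p₂ + 2p₁ = 234.
Eliminating p₂: 9×(1) − 1×(2) gives 79p₁ = 801, so p₁ = 801/79.
Back-substitute into (2): p₂ = (234 − 2×801/79) / 9 = 1876/79.

p₁ = 801/79, p₂ = 1876/79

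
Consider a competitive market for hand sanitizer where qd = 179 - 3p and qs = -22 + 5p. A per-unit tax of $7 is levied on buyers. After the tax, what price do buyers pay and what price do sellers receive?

Buyers pay $29.5, sellers receive $22.5

Pre-tax equilibrium: p* = 25.125, q* = 103.625.
Tax on buyers shifts demand to qd = 179 − 3(p + 7) = 158 - 3p.
158 - 3p = -22 + 5p gives seller price ps = 22.5; buyers pay pb = 22.5 + 7 = 29.5.
New quantity: q = 179 − 3(29.5) = 90.5.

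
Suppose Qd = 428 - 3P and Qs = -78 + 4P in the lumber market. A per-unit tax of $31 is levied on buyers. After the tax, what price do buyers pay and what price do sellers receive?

Buyers pay $90, sellers receive $59

Pre-tax equilibrium: P* = 506/7, Q* = 1478/7.
Tax on buyers shifts demand to Qd = 428 − 3(P + 31) = 335 - 3P.
335 - 3P = -78 + 4P gives seller price Ps = 59; buyers pay Pb = 59 + 31 = 90.
New quantity: Q = 428 − 3(90) = 158.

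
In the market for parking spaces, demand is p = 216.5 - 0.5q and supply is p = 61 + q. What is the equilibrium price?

Set the two price expressions equal: 216.5 - 0.5q = 61 + q.
155.5 = 1.5q, so q* = 311/3.
p* = 216.5 − (0.5)(311/3) = 494/3.

p* = 494/3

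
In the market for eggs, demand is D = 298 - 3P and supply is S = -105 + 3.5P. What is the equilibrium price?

P* = 62

Set D = S: 298 - 3P = -105 + 3.5P.
403 = 6.5P, so P* = 62.
Q* = 298 − 3(62) = 112.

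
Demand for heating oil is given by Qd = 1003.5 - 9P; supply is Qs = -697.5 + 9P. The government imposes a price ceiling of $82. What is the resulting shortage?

Shortage = 225

Equilibrium price would be P* = 94.5, so the ceiling at 82 binds.
At P = 82: Qd = 1003.5 − 9(82) = 265.5, Qs = -697.5 + 9(82) = 40.5.
Shortage = 265.5 − 40.5 = 225.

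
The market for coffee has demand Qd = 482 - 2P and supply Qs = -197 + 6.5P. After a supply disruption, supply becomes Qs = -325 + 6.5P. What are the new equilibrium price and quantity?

P' = 1614/17, Q' = 4966/17

Original equilibrium: P* = 1358/17, Q* = 5478/17.
New equilibrium: 482 - 2P = -325 + 6.5P, so 807 = 8.5P and P' = 1614/17; Q' = 482 − 2(1614/17) = 4966/17.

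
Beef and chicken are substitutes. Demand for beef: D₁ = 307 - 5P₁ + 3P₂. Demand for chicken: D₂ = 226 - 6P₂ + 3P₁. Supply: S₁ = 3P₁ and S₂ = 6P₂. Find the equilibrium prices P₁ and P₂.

Market 1: 307 - 5P₁ + 3P₂ = 3P₁ → 8P₁ - 3P₂ = 307.
Market 2: 12P₂ - 3P₁ = 226.
Eliminating P₂: 12×(1) + 3×(2) gives 87P₁ = 4362, so P₁ = 1454/29.
Back-substitute into (2): P₂ = (226 + 3×1454/29) / 12 = 2729/87.

P₁ = 1454/29, P₂ = 2729/87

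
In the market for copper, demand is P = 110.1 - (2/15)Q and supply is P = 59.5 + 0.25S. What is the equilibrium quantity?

Q* = 132

Set the two price expressions equal: 110.1 - (2/15)Q = 59.5 + 0.25Q.
50.6 = (23/60)Q, so Q* = 132.
P* = 110.1 − (2/15)(132) = 92.5.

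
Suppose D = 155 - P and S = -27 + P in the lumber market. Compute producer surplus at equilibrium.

Equilibrium: 155 - P = -27 + P gives P* = 91, Q* = 64.
Supply starts at P = 27 (where S = 0).
PS = ½(91 − 27)(64) = 2048.

Producer surplus = 2048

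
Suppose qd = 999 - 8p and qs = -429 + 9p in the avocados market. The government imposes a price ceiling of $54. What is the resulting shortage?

Equilibrium price would be p* = 84, so the ceiling at 54 binds.
At p = 54: qd = 999 − 8(54) = 567, qs = -429 + 9(54) = 57.
Shortage = 567 − 57 = 510.

Shortage = 510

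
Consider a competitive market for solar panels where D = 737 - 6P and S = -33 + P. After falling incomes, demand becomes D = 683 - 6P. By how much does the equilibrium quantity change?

ΔQ = -54/7

Original equilibrium: P* = 110, Q* = 77.
New equilibrium: 683 - 6P = -33 + P, so 716 = 7P and P' = 716/7; Q' = 683 − 6(716/7) = 485/7.
Change in quantity: 485/7 − 77 = -54/7.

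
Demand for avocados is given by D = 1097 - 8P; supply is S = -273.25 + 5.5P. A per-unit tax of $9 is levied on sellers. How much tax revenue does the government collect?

Pre-tax equilibrium: P* = 101.5, Q* = 285.
Tax on sellers shifts supply to S = -273.25 + 5.5(P − 9) = -322.75 + 5.5P.
1097 - 8P = -322.75 + 5.5P gives buyer price Pb = 631/6; sellers receive Ps = 631/6 − 9 = 577/6.
New quantity: Q = 1097 − 8(631/6) = 767/3.
Revenue = 9 × 767/3 = 2301.

Tax revenue = 2301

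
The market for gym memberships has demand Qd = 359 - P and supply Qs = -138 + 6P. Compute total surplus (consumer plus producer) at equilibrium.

Equilibrium: 359 - P = -138 + 6P gives P* = 71, Q* = 288.
Demand choke price: P = 359; supply starts at P = 23.
CS = ½(359 − 71)(288) = 41472; PS = ½(71 − 23)(288) = 6912.

Total surplus = 48384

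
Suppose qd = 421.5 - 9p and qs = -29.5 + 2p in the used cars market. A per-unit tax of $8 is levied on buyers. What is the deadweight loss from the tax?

Pre-tax equilibrium: p* = 41, q* = 52.5.
Tax on buyers shifts demand to qd = 421.5 − 9(p + 8) = 349.5 - 9p.
349.5 - 9p = -29.5 + 2p gives seller price ps = 379/11; buyers pay pb = 379/11 + 8 = 467/11.
New quantity: q = 421.5 − 9(467/11) = 867/22.
DWL = ½ × 8 × (52.5 − 867/22) = 576/11.

Deadweight loss = 576/11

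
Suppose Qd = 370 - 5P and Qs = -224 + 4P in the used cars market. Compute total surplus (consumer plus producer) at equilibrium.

Equilibrium: 370 - 5P = -224 + 4P gives P* = 66, Q* = 40.
Demand choke price: P = 74; supply starts at P = 56.
CS = ½(74 − 66)(40) = 160; PS = ½(66 − 56)(40) = 200.

Total surplus = 360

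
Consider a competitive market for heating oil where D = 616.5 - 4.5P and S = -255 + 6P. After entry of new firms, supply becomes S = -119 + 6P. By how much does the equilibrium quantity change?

ΔQ = 408/7

Original equilibrium: P* = 83, Q* = 243.
New equilibrium: 616.5 - 4.5P = -119 + 6P, so 735.5 = 10.5P and P' = 1471/21; Q' = 616.5 − 4.5(1471/21) = 2109/7.
Change in quantity: 2109/7 − 243 = 408/7.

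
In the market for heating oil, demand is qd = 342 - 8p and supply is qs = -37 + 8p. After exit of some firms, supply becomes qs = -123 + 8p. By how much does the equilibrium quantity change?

Δq = -43

Original equilibrium: p* = 23.6875, q* = 152.5.
New equilibrium: 342 - 8p = -123 + 8p, so 465 = 16p and p' = 29.0625; q' = 342 − 8(29.0625) = 109.5.
Change in quantity: 109.5 − 152.5 = -43.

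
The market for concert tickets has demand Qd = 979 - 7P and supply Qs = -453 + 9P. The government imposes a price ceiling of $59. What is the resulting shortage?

Shortage = 488

Equilibrium price would be P* = 89.5, so the ceiling at 59 binds.
At P = 59: Qd = 979 − 7(59) = 566, Qs = -453 + 9(59) = 78.
Shortage = 566 − 78 = 488.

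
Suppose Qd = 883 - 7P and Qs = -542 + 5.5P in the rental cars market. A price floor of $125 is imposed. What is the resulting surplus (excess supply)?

Equilibrium price would be P* = 114, so the floor at 125 binds.
At P = 125: Qd = 8, Qs = 145.5.
Surplus = 145.5 − 8 = 137.5.

Surplus = 137.5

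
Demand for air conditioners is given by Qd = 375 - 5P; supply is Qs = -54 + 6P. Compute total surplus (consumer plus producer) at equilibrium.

Equilibrium: 375 - 5P = -54 + 6P gives P* = 39, Q* = 180.
Demand choke price: P = 75; supply starts at P = 9.
CS = ½(75 − 39)(180) = 3240; PS = ½(39 − 9)(180) = 2700.

Total surplus = 5940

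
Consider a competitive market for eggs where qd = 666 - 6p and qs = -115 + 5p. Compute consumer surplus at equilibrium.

Consumer surplus = 4800

Equilibrium: 666 - 6p = -115 + 5p gives p* = 71, q* = 240.
Demand choke price (qd = 0): p = 111.
CS = ½(111 − 71)(240) = 4800.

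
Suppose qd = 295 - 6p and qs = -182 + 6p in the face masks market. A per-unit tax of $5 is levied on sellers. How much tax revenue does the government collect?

Pre-tax equilibrium: p* = 39.75, q* = 56.5.
Tax on sellers shifts supply to qs = -182 + 6(p − 5) = -212 + 6p.
295 - 6p = -212 + 6p gives buyer price pb = 42.25; sellers receive ps = 42.25 − 5 = 37.25.
New quantity: q = 295 − 6(42.25) = 41.5.
Revenue = 5 × 41.5 = 207.5.

Tax revenue = 207.5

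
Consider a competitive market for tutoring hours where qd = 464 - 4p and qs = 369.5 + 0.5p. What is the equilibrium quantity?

q* = 380

Set qd = qs: 464 - 4p = 369.5 + 0.5p.
94.5 = 4.5p, so p* = 21.
q* = 464 − 4(21) = 380.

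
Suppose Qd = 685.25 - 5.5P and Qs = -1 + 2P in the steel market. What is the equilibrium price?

P* = 91.5

Set Qd = Qs: 685.25 - 5.5P = -1 + 2P.
686.25 = 7.5P, so P* = 91.5.
Q* = 685.25 − 5.5(91.5) = 182.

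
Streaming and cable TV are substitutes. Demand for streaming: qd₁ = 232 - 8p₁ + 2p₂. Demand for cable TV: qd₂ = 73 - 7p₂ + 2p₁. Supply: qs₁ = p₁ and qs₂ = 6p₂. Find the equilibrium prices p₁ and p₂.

p₁ = 3162/113, p₂ = 1121/113

Market 1: 232 - 8p₁ + 2p₂ = p₁ → 9p₁ - 2p₂ = 232.
Market 2: 13p₂ - 2p₁ = 73.
Eliminating p₂: 13×(1) + 2×(2) gives 113p₁ = 3162, so p₁ = 3162/113.
Back-substitute into (2): p₂ = (73 + 2×3162/113) / 13 = 1121/113.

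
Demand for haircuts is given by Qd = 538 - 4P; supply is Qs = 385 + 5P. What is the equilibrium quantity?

Set Qd = Qs: 538 - 4P = 385 + 5P.
153 = 9P, so P* = 17.
Q* = 538 − 4(17) = 470.

Q* = 470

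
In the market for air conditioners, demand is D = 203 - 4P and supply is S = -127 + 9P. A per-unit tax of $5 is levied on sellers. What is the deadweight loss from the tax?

Deadweight loss = 450/13

Pre-tax equilibrium: P* = 330/13, Q* = 1319/13.
Tax on sellers shifts supply to S = -127 + 9(P − 5) = -172 + 9P.
203 - 4P = -172 + 9P gives buyer price Pb = 375/13; sellers receive Ps = 375/13 − 5 = 310/13.
New quantity: Q = 203 − 4(375/13) = 1139/13.
DWL = ½ × 5 × (1319/13 − 1139/13) = 450/13.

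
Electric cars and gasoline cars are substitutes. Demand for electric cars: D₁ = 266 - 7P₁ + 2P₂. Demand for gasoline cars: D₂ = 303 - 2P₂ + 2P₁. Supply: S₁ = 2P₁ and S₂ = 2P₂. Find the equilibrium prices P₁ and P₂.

P₁ = 52.1875, P₂ = 101.84375

Market 1: 266 - 7P₁ + 2P₂ = 2P₁ → 9P₁ - 2P₂ = 266.
Market 2: 4P₂ - 2P₁ = 303.
Eliminating P₂: 4×(1) + 2×(2) gives 32P₁ = 1670, so P₁ = 52.1875.
Back-substitute into (2): P₂ = (303 + 2×52.1875) / 4 = 101.84375.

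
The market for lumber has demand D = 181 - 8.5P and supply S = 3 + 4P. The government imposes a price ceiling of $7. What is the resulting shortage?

Equilibrium price would be P* = 14.24, so the ceiling at 7 binds.
At P = 7: D = 181 − 8.5(7) = 121.5, S = 3 + 4(7) = 31.
Shortage = 121.5 − 31 = 90.5.

Shortage = 90.5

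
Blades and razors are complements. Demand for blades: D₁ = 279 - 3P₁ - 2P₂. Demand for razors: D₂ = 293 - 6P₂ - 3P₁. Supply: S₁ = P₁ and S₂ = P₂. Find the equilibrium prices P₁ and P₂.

Market 1: 279 - 3P₁ - 2P₂ = P₁ → 4P₁ + 2P₂ = 279.
Market 2: 7P₂ + 3P₁ = 293.
Eliminating P₂: 7×(1) − 2×(2) gives 22P₁ = 1367, so P₁ = 1367/22.
Back-substitute into (2): P₂ = (293 − 3×1367/22) / 7 = 335/22.

P₁ = 1367/22, P₂ = 335/22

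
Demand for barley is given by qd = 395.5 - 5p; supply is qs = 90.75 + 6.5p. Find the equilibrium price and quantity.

Set qd = qs: 395.5 - 5p = 90.75 + 6.5p.
304.75 = 11.5p, so p* = 26.5.
q* = 395.5 − 5(26.5) = 263.

p* = 26.5, q* = 263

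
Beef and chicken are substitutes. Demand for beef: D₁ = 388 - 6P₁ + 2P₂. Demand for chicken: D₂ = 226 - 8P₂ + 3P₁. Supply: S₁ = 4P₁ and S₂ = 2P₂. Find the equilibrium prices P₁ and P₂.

P₁ = 2166/47, P₂ = 1712/47

Market 1: 388 - 6P₁ + 2P₂ = 4P₁ → 10P₁ - 2P₂ = 388.
Market 2: 10P₂ - 3P₁ = 226.
Eliminating P₂: 10×(1) + 2×(2) gives 94P₁ = 4332, so P₁ = 2166/47.
Back-substitute into (2): P₂ = (226 + 3×2166/47) / 10 = 1712/47.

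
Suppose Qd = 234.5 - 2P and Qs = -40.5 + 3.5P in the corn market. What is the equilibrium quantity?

Q* = 134.5

Set Qd = Qs: 234.5 - 2P = -40.5 + 3.5P.
275 = 5.5P, so P* = 50.
Q* = 234.5 − 2(50) = 134.5.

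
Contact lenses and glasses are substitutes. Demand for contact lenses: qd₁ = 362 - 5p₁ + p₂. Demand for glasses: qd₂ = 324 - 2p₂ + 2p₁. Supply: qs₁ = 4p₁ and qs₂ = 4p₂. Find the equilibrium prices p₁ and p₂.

Market 1: 362 - 5p₁ + p₂ = 4p₁ → 9p₁ - p₂ = 362.
Market 2: 6p₂ - 2p₁ = 324.
Eliminating p₂: 6×(1) + 1×(2) gives 52p₁ = 2496, so p₁ = 48.
Back-substitute into (2): p₂ = (324 + 2×48) / 6 = 70.

p₁ = 48, p₂ = 70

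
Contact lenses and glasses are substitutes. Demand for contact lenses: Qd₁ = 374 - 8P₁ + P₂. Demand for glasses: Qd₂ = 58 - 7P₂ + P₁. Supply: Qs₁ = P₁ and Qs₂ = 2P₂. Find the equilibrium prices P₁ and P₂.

Market 1: 374 - 8P₁ + P₂ = P₁ → 9P₁ - P₂ = 374.
Market 2: 9P₂ - P₁ = 58.
Eliminating P₂: 9×(1) + 1×(2) gives 80P₁ = 3424, so P₁ = 42.8.
Back-substitute into (2): P₂ = (58 + 1×42.8) / 9 = 11.2.

P₁ = 42.8, P₂ = 11.2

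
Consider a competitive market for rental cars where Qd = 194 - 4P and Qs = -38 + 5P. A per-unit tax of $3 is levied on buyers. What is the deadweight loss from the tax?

Deadweight loss = 10

Pre-tax equilibrium: P* = 232/9, Q* = 818/9.
Tax on buyers shifts demand to Qd = 194 − 4(P + 3) = 182 - 4P.
182 - 4P = -38 + 5P gives seller price Ps = 220/9; buyers pay Pb = 220/9 + 3 = 247/9.
New quantity: Q = 194 − 4(247/9) = 758/9.
DWL = ½ × 3 × (818/9 − 758/9) = 10.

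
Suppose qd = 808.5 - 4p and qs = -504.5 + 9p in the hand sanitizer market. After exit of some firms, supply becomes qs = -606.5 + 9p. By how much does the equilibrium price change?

Δp = 102/13

Original equilibrium: p* = 101, q* = 404.5.
New equilibrium: 808.5 - 4p = -606.5 + 9p, so 1415 = 13p and p' = 1415/13; q' = 808.5 − 4(1415/13) = 9701/26.
Change in price: 1415/13 − 101 = 102/13.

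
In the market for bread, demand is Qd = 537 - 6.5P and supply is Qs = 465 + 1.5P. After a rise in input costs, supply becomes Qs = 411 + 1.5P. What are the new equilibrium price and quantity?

Original equilibrium: P* = 9, Q* = 478.5.
New equilibrium: 537 - 6.5P = 411 + 1.5P, so 126 = 8P and P' = 15.75; Q' = 537 − 6.5(15.75) = 434.625.

P' = 15.75, Q' = 434.625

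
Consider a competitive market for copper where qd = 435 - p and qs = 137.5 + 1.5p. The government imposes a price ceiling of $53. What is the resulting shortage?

Shortage = 165

Equilibrium price would be p* = 119, so the ceiling at 53 binds.
At p = 53: qd = 435 − 1(53) = 382, qs = 137.5 + 1.5(53) = 217.
Shortage = 382 − 217 = 165.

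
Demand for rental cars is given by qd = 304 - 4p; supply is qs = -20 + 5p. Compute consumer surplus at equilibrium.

Equilibrium: 304 - 4p = -20 + 5p gives p* = 36, q* = 160.
Demand choke price (qd = 0): p = 76.
CS = ½(76 − 36)(160) = 3200.

Consumer surplus = 3200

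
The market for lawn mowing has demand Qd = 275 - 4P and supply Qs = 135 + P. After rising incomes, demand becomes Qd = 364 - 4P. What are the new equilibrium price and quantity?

Original equilibrium: P* = 28, Q* = 163.
New equilibrium: 364 - 4P = 135 + P, so 229 = 5P and P' = 45.8; Q' = 364 − 4(45.8) = 180.8.

P' = 45.8, Q' = 180.8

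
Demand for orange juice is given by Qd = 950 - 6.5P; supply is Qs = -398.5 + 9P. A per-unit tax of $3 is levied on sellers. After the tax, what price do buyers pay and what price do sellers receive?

Pre-tax equilibrium: P* = 87, Q* = 384.5.
Tax on sellers shifts supply to Qs = -398.5 + 9(P − 3) = -425.5 + 9P.
950 - 6.5P = -425.5 + 9P gives buyer price Pb = 2751/31; sellers receive Ps = 2751/31 − 3 = 2658/31.
New quantity: Q = 950 − 6.5(2751/31) = 23137/62.

Buyers pay 2751/31, sellers receive 2658/31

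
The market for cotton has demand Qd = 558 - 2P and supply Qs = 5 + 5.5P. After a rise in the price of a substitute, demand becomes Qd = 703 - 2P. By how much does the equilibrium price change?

ΔP = 58/3

Original equilibrium: P* = 1106/15, Q* = 6158/15.
New equilibrium: 703 - 2P = 5 + 5.5P, so 698 = 7.5P and P' = 1396/15; Q' = 703 − 2(1396/15) = 7753/15.
Change in price: 1396/15 − 1106/15 = 58/3.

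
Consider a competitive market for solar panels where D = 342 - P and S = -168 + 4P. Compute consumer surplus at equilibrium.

Consumer surplus = 28800

Equilibrium: 342 - P = -168 + 4P gives P* = 102, Q* = 240.
Demand choke price (D = 0): P = 342.
CS = ½(342 − 102)(240) = 28800.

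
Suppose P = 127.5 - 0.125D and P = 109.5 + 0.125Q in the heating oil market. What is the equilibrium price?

Set the two price expressions equal: 127.5 - 0.125Q = 109.5 + 0.125Q.
18 = 0.25Q, so Q* = 72.
P* = 127.5 − (0.125)(72) = 118.5.

P* = 118.5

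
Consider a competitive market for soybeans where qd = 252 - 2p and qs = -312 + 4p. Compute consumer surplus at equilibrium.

Consumer surplus = 1024

Equilibrium: 252 - 2p = -312 + 4p gives p* = 94, q* = 64.
Demand choke price (qd = 0): p = 126.
CS = ½(126 − 94)(64) = 1024.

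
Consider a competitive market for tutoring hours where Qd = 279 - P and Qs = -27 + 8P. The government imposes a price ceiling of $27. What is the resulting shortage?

Shortage = 63

Equilibrium price would be P* = 34, so the ceiling at 27 binds.
At P = 27: Qd = 279 − 1(27) = 252, Qs = -27 + 8(27) = 189.
Shortage = 252 − 189 = 63.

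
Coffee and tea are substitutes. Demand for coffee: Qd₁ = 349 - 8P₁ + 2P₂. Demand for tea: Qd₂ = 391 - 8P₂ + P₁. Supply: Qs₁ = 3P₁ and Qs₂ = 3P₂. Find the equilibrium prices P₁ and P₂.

P₁ = 4621/119, P₂ = 4650/119

Market 1: 349 - 8P₁ + 2P₂ = 3P₁ → 11P₁ - 2P₂ = 349.
Market 2: 11P₂ - P₁ = 391.
Eliminating P₂: 11×(1) + 2×(2) gives 119P₁ = 4621, so P₁ = 4621/119.
Back-substitute into (2): P₂ = (391 + 1×4621/119) / 11 = 4650/119.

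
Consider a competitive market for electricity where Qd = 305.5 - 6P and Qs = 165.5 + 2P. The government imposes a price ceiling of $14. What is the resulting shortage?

Equilibrium price would be P* = 17.5, so the ceiling at 14 binds.
At P = 14: Qd = 305.5 − 6(14) = 221.5, Qs = 165.5 + 2(14) = 193.5.
Shortage = 221.5 − 193.5 = 28.

Shortage = 28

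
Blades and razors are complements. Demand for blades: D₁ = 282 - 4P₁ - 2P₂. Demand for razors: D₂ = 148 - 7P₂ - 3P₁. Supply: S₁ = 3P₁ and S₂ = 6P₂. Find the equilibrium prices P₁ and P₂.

Market 1: 282 - 4P₁ - 2P₂ = 3P₁ → 7P₁ + 2P₂ = 282.
Market 2: 13P₂ + 3P₁ = 148.
Eliminating P₂: 13×(1) − 2×(2) gives 85P₁ = 3370, so P₁ = 674/17.
Back-substitute into (2): P₂ = (148 − 3×674/17) / 13 = 38/17.

P₁ = 674/17, P₂ = 38/17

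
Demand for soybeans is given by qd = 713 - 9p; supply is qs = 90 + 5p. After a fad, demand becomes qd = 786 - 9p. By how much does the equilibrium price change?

Δp = 73/14

Original equilibrium: p* = 44.5, q* = 312.5.
New equilibrium: 786 - 9p = 90 + 5p, so 696 = 14p and p' = 348/7; q' = 786 − 9(348/7) = 2370/7.
Change in price: 348/7 − 44.5 = 73/14.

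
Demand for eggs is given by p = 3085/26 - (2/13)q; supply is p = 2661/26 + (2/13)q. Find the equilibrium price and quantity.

p* = 110.5, q* = 53

Set the two price expressions equal: 3085/26 - (2/13)q = 2661/26 + (2/13)q.
212/13 = (4/13)q, so q* = 53.
p* = 3085/26 − (2/13)(53) = 110.5.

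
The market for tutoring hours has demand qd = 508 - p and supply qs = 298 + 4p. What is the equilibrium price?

Set qd = qs: 508 - p = 298 + 4p.
210 = 5p, so p* = 42.
q* = 508 − 1(42) = 466.

p* = 42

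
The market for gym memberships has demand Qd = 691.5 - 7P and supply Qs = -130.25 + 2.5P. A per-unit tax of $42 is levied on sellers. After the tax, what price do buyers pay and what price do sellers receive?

Pre-tax equilibrium: P* = 86.5, Q* = 86.
Tax on sellers shifts supply to Qs = -130.25 + 2.5(P − 42) = -235.25 + 2.5P.
691.5 - 7P = -235.25 + 2.5P gives buyer price Pb = 3707/38; sellers receive Ps = 3707/38 − 42 = 2111/38.
New quantity: Q = 691.5 − 7(3707/38) = 164/19.

Buyers pay 3707/38, sellers receive 2111/38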